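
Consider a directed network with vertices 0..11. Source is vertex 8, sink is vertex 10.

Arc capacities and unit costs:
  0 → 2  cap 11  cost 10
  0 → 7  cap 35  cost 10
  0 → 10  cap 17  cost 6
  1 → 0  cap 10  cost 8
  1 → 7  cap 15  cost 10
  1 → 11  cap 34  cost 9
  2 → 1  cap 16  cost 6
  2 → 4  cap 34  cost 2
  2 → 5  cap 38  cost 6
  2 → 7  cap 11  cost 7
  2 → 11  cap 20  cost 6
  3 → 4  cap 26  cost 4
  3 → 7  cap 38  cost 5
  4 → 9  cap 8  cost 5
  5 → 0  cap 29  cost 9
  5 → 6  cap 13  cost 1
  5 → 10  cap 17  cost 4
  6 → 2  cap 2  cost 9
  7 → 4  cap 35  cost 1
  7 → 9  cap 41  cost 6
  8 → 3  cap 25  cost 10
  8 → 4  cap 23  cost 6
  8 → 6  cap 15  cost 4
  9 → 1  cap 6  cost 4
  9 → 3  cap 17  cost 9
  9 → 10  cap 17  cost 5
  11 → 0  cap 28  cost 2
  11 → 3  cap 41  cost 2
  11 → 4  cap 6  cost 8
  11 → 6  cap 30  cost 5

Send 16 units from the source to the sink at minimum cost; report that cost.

shortest-cost path #1: 8→4→9→10 push 8 @ unit cost 16 (adds 128)
shortest-cost path #2: 8→6→2→5→10 push 2 @ unit cost 23 (adds 46)
shortest-cost path #3: 8→3→7→9→10 push 6 @ unit cost 26 (adds 156)
total cost = 330

Minimum cost for 16 units: 330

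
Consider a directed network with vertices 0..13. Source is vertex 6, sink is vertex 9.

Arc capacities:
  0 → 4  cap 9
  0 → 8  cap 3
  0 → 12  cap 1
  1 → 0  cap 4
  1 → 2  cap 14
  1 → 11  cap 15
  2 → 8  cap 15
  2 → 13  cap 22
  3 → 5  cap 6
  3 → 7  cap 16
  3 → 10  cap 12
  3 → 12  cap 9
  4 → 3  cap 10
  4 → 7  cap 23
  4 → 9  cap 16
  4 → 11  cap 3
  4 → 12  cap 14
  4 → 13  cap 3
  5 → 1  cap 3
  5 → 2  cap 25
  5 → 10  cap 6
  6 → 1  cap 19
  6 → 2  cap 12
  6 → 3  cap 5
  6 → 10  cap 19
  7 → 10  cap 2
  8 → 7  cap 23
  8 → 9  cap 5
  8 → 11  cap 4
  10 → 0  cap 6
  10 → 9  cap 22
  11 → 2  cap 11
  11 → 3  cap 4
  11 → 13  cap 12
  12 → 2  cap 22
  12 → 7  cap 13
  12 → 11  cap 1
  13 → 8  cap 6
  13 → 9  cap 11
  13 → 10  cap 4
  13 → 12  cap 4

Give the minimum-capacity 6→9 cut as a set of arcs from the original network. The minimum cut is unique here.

Min-cut arcs: {(0,4), (8,9), (10,9), (13,9)} (total capacity 47)

augment #1: 6→10→9 push 19
augment #2: 6→2→8→9 push 5
augment #3: 6→2→13→9 push 7
augment #4: 6→3→10→9 push 3
augment #5: 6→1→0→4→9 push 4
augment #6: 6→1→2→13→9 push 4
augment #7: 6→3→10→0→4→9 push 2
augment #8: 6→1→2→13→10→0→4→9 push 3
max flow = 47; residual-reachable set from 6 gives S-side
cut edges (S→T): {(0,4), (8,9), (10,9), (13,9)} total cap 47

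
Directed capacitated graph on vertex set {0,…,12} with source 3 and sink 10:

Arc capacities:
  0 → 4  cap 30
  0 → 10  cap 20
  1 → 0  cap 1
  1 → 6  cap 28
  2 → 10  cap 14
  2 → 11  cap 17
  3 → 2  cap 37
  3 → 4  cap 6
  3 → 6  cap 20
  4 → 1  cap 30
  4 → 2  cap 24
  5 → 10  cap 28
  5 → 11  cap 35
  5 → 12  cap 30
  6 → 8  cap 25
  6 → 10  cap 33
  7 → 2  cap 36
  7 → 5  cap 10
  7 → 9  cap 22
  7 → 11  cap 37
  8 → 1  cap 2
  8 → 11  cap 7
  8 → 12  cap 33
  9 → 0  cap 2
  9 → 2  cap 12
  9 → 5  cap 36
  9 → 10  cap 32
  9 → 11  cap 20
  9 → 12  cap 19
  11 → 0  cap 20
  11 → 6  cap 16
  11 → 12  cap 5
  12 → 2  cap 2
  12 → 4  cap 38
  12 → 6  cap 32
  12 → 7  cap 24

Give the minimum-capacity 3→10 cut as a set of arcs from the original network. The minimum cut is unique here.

augment #1: 3→2→10 push 14
augment #2: 3→6→10 push 20
augment #3: 3→2→11→0→10 push 17
augment #4: 3→4→1→0→10 push 1
augment #5: 3→4→1→6→10 push 5
max flow = 57; residual-reachable set from 3 gives S-side
cut edges (S→T): {(2,10), (2,11), (3,4), (3,6)} total cap 57

Min-cut arcs: {(2,10), (2,11), (3,4), (3,6)} (total capacity 57)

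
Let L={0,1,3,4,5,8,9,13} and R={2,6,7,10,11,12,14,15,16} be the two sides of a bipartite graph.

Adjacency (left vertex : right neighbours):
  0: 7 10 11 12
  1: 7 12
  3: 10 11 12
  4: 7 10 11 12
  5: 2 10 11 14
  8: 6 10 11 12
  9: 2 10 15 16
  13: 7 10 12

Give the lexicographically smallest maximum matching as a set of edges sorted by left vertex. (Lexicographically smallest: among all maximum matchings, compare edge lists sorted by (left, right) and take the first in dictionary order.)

Lex-smallest maximum matching: {(0,7), (1,12), (3,10), (4,11), (5,2), (8,6), (9,15)}

|M| = 7 (so the lex-smallest maximum matching has 7 edges)
process left vertices in ascending order; for each, take the smallest-labelled available neighbour that still permits 7 edges overall, or leave it unmatched if none does
lex-smallest matching: {0-7, 1-12, 3-10, 4-11, 5-2, 8-6, 9-15}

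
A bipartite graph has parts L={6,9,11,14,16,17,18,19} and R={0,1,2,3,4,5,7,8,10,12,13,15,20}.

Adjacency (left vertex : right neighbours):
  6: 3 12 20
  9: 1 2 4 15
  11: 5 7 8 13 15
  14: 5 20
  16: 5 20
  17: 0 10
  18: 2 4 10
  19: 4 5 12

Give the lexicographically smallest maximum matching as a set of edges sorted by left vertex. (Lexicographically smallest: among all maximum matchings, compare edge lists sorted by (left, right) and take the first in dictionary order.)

Lex-smallest maximum matching: {(6,3), (9,1), (11,7), (14,5), (16,20), (17,0), (18,2), (19,4)}

|M| = 8 (so the lex-smallest maximum matching has 8 edges)
process left vertices in ascending order; for each, take the smallest-labelled available neighbour that still permits 8 edges overall, or leave it unmatched if none does
lex-smallest matching: {6-3, 9-1, 11-7, 14-5, 16-20, 17-0, 18-2, 19-4}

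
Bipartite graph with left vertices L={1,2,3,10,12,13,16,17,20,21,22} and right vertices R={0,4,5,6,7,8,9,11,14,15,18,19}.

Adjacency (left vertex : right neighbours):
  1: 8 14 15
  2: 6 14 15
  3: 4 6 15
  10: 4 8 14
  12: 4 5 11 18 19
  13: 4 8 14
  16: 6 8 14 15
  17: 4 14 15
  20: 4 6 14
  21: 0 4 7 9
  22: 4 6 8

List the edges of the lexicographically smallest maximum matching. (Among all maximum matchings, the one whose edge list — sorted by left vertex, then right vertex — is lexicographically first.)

Lex-smallest maximum matching: {(1,8), (2,6), (3,4), (10,14), (12,5), (16,15), (21,0)}

|M| = 7 (so the lex-smallest maximum matching has 7 edges)
process left vertices in ascending order; for each, take the smallest-labelled available neighbour that still permits 7 edges overall, or leave it unmatched if none does
lex-smallest matching: {1-8, 2-6, 3-4, 10-14, 12-5, 16-15, 21-0}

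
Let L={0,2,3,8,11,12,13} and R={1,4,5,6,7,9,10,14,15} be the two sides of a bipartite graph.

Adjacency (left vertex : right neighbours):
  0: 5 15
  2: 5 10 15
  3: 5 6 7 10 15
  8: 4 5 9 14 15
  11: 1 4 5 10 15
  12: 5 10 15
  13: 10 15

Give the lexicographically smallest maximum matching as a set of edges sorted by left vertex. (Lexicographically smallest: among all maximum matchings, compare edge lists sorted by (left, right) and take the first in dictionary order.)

|M| = 6 (so the lex-smallest maximum matching has 6 edges)
process left vertices in ascending order; for each, take the smallest-labelled available neighbour that still permits 6 edges overall, or leave it unmatched if none does
lex-smallest matching: {0-5, 2-10, 3-6, 8-4, 11-1, 12-15}

Lex-smallest maximum matching: {(0,5), (2,10), (3,6), (8,4), (11,1), (12,15)}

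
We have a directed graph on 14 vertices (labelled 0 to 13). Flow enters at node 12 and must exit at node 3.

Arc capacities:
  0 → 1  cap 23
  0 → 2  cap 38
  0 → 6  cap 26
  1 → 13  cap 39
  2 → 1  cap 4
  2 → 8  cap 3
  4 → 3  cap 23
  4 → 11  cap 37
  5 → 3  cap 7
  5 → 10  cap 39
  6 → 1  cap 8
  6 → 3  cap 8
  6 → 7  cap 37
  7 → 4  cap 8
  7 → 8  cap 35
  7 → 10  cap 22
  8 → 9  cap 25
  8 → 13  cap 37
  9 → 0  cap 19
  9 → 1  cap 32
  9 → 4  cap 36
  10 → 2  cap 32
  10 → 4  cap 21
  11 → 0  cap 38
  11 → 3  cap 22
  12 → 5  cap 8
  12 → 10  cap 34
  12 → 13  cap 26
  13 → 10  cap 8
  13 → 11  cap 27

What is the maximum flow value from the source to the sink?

augment #1: 12→5→3 bottleneck 7, total now 7
augment #2: 12→10→4→3 bottleneck 21, total now 28
augment #3: 12→13→11→3 bottleneck 22, total now 50
augment #4: 12→13→11→0→6→3 bottleneck 4, total now 54
augment #5: 12→10→2→8→9→4→3 bottleneck 2, total now 56
augment #6: 12→10→2→8→9→0→6→3 bottleneck 1, total now 57
augment #7: 12→10→2→1→13→11→0→6→3 bottleneck 1, total now 58

Maximum flow value: 58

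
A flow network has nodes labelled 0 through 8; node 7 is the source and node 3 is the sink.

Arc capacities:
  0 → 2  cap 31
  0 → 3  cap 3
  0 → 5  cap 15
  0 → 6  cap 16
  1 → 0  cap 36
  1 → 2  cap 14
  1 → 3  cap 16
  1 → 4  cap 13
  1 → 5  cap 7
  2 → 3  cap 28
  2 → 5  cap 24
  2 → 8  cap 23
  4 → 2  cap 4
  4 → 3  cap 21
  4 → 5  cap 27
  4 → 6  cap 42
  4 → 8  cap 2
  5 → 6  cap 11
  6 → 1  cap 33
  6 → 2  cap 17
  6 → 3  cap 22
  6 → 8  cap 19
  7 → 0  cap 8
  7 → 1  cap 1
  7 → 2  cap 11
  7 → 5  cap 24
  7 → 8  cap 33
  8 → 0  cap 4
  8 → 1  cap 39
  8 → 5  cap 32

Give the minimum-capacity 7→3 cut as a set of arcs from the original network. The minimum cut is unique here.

augment #1: 7→0→3 push 3
augment #2: 7→1→3 push 1
augment #3: 7→2→3 push 11
augment #4: 7→0→2→3 push 5
augment #5: 7→5→6→3 push 11
augment #6: 7→8→1→3 push 15
augment #7: 7→8→0→2→3 push 4
augment #8: 7→8→1→2→3 push 8
augment #9: 7→8→1→4→3 push 6
max flow = 64; residual-reachable set from 7 gives S-side
cut edges (S→T): {(5,6), (7,0), (7,1), (7,2), (7,8)} total cap 64

Min-cut arcs: {(5,6), (7,0), (7,1), (7,2), (7,8)} (total capacity 64)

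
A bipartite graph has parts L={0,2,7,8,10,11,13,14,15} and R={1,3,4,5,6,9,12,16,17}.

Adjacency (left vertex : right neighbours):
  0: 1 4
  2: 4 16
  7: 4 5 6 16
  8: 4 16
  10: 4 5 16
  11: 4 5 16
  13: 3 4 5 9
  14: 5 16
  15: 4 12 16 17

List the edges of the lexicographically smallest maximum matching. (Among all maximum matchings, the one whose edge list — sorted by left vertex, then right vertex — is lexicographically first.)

Lex-smallest maximum matching: {(0,1), (2,4), (7,6), (8,16), (10,5), (13,3), (15,12)}

|M| = 7 (so the lex-smallest maximum matching has 7 edges)
process left vertices in ascending order; for each, take the smallest-labelled available neighbour that still permits 7 edges overall, or leave it unmatched if none does
lex-smallest matching: {0-1, 2-4, 7-6, 8-16, 10-5, 13-3, 15-12}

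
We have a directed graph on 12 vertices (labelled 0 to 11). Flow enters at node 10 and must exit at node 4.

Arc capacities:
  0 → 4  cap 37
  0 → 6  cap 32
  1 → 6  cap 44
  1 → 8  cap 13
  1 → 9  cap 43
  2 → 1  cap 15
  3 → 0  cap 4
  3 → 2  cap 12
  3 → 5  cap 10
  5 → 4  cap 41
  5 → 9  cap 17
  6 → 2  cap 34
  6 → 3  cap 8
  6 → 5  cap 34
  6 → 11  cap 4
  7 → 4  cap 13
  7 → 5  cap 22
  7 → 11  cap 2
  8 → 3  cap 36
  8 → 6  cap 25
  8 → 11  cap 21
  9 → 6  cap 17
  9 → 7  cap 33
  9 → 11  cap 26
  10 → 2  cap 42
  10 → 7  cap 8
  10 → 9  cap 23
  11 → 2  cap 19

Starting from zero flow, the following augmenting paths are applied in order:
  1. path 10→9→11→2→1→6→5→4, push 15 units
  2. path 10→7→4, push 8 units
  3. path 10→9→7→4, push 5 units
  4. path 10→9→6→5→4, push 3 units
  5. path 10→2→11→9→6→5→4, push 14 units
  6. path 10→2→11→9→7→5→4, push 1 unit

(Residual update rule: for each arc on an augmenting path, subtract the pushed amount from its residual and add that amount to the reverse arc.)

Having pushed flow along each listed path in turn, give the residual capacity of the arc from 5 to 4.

after path 1 (10→9→11→2→1→6→5→4, push 15): res(5,4)=26
after path 2 (10→7→4, push 8): res(5,4)=26
after path 3 (10→9→7→4, push 5): res(5,4)=26
after path 4 (10→9→6→5→4, push 3): res(5,4)=23
after path 5 (10→2→11→9→6→5→4, push 14): res(5,4)=9
after path 6 (10→2→11→9→7→5→4, push 1): res(5,4)=8

Residual capacity of (5,4): 8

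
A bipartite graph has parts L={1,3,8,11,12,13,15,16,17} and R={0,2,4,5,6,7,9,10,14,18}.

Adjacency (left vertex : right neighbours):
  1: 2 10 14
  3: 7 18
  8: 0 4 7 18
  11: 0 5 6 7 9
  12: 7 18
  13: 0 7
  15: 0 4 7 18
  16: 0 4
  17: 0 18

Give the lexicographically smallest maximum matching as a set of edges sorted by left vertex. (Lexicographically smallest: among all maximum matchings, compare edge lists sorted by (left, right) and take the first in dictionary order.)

Lex-smallest maximum matching: {(1,2), (3,7), (8,0), (11,5), (12,18), (15,4)}

|M| = 6 (so the lex-smallest maximum matching has 6 edges)
process left vertices in ascending order; for each, take the smallest-labelled available neighbour that still permits 6 edges overall, or leave it unmatched if none does
lex-smallest matching: {1-2, 3-7, 8-0, 11-5, 12-18, 15-4}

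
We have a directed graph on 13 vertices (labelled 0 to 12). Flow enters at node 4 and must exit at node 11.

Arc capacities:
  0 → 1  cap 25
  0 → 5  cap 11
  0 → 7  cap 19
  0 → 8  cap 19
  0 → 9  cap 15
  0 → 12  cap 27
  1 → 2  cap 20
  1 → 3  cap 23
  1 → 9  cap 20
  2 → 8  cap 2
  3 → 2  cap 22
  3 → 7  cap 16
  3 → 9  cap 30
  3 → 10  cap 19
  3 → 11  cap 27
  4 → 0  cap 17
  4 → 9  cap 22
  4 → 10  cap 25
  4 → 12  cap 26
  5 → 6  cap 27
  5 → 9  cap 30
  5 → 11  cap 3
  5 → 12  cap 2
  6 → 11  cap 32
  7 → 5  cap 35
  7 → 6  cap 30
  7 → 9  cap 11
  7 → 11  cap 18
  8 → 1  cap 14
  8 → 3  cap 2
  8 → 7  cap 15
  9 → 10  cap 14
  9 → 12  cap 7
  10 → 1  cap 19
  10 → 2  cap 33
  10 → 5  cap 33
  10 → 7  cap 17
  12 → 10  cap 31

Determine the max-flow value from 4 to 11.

augment #1: 4→0→5→11 bottleneck 3, total now 3
augment #2: 4→0→7→11 bottleneck 14, total now 17
augment #3: 4→10→7→11 bottleneck 4, total now 21
augment #4: 4→10→1→3→11 bottleneck 19, total now 40
augment #5: 4→10→5→6→11 bottleneck 2, total now 42
augment #6: 4→9→10→5→6→11 bottleneck 14, total now 56
augment #7: 4→12→10→5→6→11 bottleneck 11, total now 67
augment #8: 4→12→10→7→6→11 bottleneck 5, total now 72
augment #9: 4→12→10→2→8→3→11 bottleneck 2, total now 74
augment #10: 4→12→10→5→0→1→3→11 bottleneck 3, total now 77
augment #11: 4→12→10→7→0→1→3→11 bottleneck 1, total now 78

Maximum flow value: 78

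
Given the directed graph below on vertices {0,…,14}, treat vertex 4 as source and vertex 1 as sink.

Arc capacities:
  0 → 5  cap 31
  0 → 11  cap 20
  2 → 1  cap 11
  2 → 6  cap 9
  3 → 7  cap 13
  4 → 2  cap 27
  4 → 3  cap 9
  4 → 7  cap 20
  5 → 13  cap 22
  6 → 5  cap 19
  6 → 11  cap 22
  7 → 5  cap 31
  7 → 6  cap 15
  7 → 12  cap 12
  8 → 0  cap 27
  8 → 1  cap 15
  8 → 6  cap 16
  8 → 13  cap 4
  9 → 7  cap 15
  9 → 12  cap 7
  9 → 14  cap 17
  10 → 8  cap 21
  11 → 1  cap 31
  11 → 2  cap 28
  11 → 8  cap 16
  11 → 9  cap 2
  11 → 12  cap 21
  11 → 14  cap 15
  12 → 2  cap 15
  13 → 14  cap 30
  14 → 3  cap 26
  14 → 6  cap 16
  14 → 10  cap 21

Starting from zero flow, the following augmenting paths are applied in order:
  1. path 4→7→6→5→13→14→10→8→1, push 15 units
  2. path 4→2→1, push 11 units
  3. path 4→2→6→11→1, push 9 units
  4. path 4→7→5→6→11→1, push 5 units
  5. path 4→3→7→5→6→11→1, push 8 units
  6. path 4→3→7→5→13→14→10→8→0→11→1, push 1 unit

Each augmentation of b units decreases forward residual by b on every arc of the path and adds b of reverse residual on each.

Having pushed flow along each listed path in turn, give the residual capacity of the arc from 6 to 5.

Residual capacity of (6,5): 17

after path 1 (4→7→6→5→13→14→10→8→1, push 15): res(6,5)=4
after path 2 (4→2→1, push 11): res(6,5)=4
after path 3 (4→2→6→11→1, push 9): res(6,5)=4
after path 4 (4→7→5→6→11→1, push 5): res(6,5)=9
after path 5 (4→3→7→5→6→11→1, push 8): res(6,5)=17
after path 6 (4→3→7→5→13→14→10→8→0→11→1, push 1): res(6,5)=17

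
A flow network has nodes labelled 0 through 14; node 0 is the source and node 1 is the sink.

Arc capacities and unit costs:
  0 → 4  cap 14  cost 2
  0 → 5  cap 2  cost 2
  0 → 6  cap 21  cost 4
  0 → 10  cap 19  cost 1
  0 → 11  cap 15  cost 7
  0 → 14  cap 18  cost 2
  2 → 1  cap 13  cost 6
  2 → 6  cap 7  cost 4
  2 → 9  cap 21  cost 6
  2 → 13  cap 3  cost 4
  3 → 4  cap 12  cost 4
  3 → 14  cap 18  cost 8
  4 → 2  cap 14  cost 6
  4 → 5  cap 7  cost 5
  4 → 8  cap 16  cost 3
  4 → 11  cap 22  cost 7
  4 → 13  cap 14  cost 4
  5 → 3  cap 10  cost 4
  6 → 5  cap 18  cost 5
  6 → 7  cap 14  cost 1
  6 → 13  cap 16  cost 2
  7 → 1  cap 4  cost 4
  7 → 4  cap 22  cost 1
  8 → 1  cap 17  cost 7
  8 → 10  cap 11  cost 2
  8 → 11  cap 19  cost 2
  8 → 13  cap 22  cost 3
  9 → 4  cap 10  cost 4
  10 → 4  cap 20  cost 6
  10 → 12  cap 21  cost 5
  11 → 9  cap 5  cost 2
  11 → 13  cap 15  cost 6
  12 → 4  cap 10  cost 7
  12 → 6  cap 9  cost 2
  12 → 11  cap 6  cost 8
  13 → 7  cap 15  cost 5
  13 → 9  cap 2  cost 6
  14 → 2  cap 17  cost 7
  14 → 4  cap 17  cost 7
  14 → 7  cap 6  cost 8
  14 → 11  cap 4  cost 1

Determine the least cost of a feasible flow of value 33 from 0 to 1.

shortest-cost path #1: 0→6→7→1 push 4 @ unit cost 9 (adds 36)
shortest-cost path #2: 0→4→8→1 push 14 @ unit cost 12 (adds 168)
shortest-cost path #3: 0→14→2→1 push 13 @ unit cost 15 (adds 195)
shortest-cost path #4: 0→6→7→4→8→1 push 2 @ unit cost 16 (adds 32)
total cost = 431

Minimum cost for 33 units: 431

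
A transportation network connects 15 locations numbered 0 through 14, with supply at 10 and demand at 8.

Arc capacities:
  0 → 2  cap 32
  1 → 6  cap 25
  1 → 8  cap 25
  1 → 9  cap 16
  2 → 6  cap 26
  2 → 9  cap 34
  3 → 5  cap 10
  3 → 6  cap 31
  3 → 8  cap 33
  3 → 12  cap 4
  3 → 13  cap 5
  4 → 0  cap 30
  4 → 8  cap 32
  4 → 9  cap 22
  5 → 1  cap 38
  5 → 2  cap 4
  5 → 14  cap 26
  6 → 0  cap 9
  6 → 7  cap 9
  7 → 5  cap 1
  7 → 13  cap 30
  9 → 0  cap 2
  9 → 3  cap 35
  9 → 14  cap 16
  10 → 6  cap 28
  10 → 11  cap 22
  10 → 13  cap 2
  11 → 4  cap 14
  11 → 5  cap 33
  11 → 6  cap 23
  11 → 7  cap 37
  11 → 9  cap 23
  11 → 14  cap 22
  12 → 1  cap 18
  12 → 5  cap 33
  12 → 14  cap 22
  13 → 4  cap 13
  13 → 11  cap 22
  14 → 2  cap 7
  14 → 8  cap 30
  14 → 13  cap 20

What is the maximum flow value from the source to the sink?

Maximum flow value: 42

augment #1: 10→11→4→8 bottleneck 14, total now 14
augment #2: 10→11→14→8 bottleneck 8, total now 22
augment #3: 10→13→4→8 bottleneck 2, total now 24
augment #4: 10→6→7→5→1→8 bottleneck 1, total now 25
augment #5: 10→6→7→13→4→8 bottleneck 8, total now 33
augment #6: 10→6→0→2→9→3→8 bottleneck 9, total now 42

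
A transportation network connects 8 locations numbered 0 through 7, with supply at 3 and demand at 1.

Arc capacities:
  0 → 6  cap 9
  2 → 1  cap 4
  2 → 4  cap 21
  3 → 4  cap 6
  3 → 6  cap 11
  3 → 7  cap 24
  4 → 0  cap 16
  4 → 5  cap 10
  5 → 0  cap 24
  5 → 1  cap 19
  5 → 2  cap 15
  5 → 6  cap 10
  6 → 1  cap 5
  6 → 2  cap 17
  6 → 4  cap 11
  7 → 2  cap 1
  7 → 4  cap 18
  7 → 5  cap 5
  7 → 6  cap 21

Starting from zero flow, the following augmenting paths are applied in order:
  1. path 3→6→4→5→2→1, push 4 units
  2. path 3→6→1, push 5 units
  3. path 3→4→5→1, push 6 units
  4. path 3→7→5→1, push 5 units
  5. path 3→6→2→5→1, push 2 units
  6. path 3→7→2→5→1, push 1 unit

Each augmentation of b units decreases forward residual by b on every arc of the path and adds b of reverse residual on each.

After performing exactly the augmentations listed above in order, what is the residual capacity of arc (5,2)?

Residual capacity of (5,2): 14

after path 1 (3→6→4→5→2→1, push 4): res(5,2)=11
after path 2 (3→6→1, push 5): res(5,2)=11
after path 3 (3→4→5→1, push 6): res(5,2)=11
after path 4 (3→7→5→1, push 5): res(5,2)=11
after path 5 (3→6→2→5→1, push 2): res(5,2)=13
after path 6 (3→7→2→5→1, push 1): res(5,2)=14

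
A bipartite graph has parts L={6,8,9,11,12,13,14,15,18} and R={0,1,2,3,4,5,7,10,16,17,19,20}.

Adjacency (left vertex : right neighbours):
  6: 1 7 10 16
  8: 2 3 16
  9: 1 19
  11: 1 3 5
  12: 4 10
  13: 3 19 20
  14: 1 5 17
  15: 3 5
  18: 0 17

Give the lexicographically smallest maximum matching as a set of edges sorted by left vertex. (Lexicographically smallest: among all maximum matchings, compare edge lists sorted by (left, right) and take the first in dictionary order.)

|M| = 9 (so the lex-smallest maximum matching has 9 edges)
process left vertices in ascending order; for each, take the smallest-labelled available neighbour that still permits 9 edges overall, or leave it unmatched if none does
lex-smallest matching: {6-1, 8-2, 9-19, 11-3, 12-4, 13-20, 14-17, 15-5, 18-0}

Lex-smallest maximum matching: {(6,1), (8,2), (9,19), (11,3), (12,4), (13,20), (14,17), (15,5), (18,0)}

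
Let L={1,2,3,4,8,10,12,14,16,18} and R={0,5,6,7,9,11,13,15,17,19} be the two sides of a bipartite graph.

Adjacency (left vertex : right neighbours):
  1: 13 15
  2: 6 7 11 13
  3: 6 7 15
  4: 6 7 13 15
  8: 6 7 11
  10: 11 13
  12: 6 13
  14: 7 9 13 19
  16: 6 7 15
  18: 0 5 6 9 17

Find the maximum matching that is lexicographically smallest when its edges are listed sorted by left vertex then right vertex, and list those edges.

Lex-smallest maximum matching: {(1,13), (2,6), (3,7), (4,15), (8,11), (14,9), (18,0)}

|M| = 7 (so the lex-smallest maximum matching has 7 edges)
process left vertices in ascending order; for each, take the smallest-labelled available neighbour that still permits 7 edges overall, or leave it unmatched if none does
lex-smallest matching: {1-13, 2-6, 3-7, 4-15, 8-11, 14-9, 18-0}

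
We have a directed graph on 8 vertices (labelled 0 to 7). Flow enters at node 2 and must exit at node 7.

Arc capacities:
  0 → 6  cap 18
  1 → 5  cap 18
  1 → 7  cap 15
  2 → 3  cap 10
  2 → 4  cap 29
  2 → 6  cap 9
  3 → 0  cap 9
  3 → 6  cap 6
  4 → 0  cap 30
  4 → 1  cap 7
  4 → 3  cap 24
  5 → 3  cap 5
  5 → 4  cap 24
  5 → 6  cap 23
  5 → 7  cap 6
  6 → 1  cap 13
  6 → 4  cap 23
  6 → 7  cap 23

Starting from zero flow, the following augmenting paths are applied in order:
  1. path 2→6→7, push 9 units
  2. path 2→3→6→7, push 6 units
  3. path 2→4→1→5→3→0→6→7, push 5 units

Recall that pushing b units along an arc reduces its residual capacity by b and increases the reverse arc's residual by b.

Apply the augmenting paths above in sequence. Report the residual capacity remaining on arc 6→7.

Residual capacity of (6,7): 3

after path 1 (2→6→7, push 9): res(6,7)=14
after path 2 (2→3→6→7, push 6): res(6,7)=8
after path 3 (2→4→1→5→3→0→6→7, push 5): res(6,7)=3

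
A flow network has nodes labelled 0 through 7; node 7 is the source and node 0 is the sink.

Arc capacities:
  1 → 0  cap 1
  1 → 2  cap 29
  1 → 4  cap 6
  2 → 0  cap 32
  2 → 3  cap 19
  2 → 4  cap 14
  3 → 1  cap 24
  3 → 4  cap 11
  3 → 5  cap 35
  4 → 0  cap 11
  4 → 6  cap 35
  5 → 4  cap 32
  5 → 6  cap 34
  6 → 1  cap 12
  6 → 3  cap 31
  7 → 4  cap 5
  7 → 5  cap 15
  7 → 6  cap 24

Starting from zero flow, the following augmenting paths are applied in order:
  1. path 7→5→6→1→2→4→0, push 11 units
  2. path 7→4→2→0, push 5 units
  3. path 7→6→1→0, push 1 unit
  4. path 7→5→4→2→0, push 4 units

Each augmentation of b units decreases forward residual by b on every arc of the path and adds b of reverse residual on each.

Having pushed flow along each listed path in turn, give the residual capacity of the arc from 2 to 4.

after path 1 (7→5→6→1→2→4→0, push 11): res(2,4)=3
after path 2 (7→4→2→0, push 5): res(2,4)=8
after path 3 (7→6→1→0, push 1): res(2,4)=8
after path 4 (7→5→4→2→0, push 4): res(2,4)=12

Residual capacity of (2,4): 12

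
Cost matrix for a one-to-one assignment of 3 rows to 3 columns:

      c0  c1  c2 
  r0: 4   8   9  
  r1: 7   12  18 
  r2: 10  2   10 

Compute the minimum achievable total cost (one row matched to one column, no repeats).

optimal assignment: row0→col2 (cost 9), row1→col0 (cost 7), row2→col1 (cost 2)
total = 9 + 7 + 2 = 18

Minimum assignment cost: 18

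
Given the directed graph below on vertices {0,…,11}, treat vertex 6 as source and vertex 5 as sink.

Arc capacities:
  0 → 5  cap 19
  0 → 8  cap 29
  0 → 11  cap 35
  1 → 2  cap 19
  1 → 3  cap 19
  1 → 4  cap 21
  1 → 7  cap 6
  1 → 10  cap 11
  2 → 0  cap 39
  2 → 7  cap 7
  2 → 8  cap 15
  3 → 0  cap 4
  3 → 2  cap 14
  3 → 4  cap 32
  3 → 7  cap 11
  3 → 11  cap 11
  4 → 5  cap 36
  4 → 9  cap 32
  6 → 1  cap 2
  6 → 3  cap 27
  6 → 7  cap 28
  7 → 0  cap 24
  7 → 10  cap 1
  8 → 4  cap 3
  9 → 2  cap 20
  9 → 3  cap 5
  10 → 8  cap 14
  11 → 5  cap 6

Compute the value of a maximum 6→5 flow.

Maximum flow value: 54

augment #1: 6→1→4→5 bottleneck 2, total now 2
augment #2: 6→3→0→5 bottleneck 4, total now 6
augment #3: 6→3→4→5 bottleneck 23, total now 29
augment #4: 6→7→0→5 bottleneck 15, total now 44
augment #5: 6→7→0→11→5 bottleneck 6, total now 50
augment #6: 6→7→0→3→4→5 bottleneck 3, total now 53
augment #7: 6→7→10→8→4→5 bottleneck 1, total now 54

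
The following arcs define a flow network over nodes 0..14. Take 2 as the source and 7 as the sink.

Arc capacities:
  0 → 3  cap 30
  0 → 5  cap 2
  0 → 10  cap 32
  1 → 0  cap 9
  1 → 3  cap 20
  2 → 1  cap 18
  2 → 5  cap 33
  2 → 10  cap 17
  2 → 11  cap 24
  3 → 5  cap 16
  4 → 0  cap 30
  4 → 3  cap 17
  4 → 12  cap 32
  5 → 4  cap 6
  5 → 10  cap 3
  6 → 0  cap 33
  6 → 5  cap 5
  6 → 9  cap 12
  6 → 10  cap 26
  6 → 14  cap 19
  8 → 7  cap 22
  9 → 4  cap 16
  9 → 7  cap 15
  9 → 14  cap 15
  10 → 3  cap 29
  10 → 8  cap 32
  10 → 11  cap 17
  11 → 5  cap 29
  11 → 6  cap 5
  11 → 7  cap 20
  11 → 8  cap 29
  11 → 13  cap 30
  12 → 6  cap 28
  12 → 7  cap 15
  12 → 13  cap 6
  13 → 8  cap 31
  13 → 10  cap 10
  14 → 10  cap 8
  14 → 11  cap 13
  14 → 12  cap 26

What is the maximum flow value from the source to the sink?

augment #1: 2→11→7 bottleneck 20, total now 20
augment #2: 2→10→8→7 bottleneck 17, total now 37
augment #3: 2→11→8→7 bottleneck 4, total now 41
augment #4: 2→5→4→12→7 bottleneck 6, total now 47
augment #5: 2→5→10→8→7 bottleneck 1, total now 48
augment #6: 2→5→10→11→6→9→7 bottleneck 2, total now 50
augment #7: 2→1→0→10→11→6→9→7 bottleneck 3, total now 53

Maximum flow value: 53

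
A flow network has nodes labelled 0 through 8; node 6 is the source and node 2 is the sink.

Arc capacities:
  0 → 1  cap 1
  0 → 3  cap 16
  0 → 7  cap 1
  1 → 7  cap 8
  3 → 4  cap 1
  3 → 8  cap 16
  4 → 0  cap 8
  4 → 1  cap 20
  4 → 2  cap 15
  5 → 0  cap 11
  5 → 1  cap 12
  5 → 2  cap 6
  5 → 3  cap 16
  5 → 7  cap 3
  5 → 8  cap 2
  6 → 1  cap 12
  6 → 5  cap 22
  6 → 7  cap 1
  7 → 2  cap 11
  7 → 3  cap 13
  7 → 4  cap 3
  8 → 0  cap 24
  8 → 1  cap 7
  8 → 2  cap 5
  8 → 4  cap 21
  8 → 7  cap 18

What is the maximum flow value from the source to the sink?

Maximum flow value: 31

augment #1: 6→5→2 bottleneck 6, total now 6
augment #2: 6→7→2 bottleneck 1, total now 7
augment #3: 6→1→7→2 bottleneck 8, total now 15
augment #4: 6→5→7→2 bottleneck 2, total now 17
augment #5: 6→5→8→2 bottleneck 2, total now 19
augment #6: 6→5→3→4→2 bottleneck 1, total now 20
augment #7: 6→5→3→8→2 bottleneck 3, total now 23
augment #8: 6→5→7→4→2 bottleneck 1, total now 24
augment #9: 6→5→0→7→4→2 bottleneck 1, total now 25
augment #10: 6→5→3→8→4→2 bottleneck 6, total now 31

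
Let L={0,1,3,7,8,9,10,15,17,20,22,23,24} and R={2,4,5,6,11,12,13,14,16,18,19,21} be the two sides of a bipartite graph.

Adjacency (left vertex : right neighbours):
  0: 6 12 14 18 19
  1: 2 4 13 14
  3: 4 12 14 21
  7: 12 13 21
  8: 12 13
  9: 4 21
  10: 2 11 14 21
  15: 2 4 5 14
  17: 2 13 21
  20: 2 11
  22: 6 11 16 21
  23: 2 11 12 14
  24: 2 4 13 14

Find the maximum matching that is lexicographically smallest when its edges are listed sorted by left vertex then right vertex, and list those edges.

Lex-smallest maximum matching: {(0,6), (1,2), (3,4), (7,12), (8,13), (9,21), (10,11), (15,5), (22,16), (23,14)}

|M| = 10 (so the lex-smallest maximum matching has 10 edges)
process left vertices in ascending order; for each, take the smallest-labelled available neighbour that still permits 10 edges overall, or leave it unmatched if none does
lex-smallest matching: {0-6, 1-2, 3-4, 7-12, 8-13, 9-21, 10-11, 15-5, 22-16, 23-14}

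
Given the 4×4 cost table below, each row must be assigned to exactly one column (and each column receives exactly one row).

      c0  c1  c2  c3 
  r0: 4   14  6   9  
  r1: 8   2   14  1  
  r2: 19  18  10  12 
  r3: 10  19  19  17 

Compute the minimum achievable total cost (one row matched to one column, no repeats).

Minimum assignment cost: 30

optimal assignment: row0→col2 (cost 6), row1→col1 (cost 2), row2→col3 (cost 12), row3→col0 (cost 10)
total = 6 + 2 + 12 + 10 = 30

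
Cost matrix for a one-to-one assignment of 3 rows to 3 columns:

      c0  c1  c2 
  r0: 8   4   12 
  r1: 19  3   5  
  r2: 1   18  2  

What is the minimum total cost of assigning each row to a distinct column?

optimal assignment: row0→col1 (cost 4), row1→col2 (cost 5), row2→col0 (cost 1)
total = 4 + 5 + 1 = 10

Minimum assignment cost: 10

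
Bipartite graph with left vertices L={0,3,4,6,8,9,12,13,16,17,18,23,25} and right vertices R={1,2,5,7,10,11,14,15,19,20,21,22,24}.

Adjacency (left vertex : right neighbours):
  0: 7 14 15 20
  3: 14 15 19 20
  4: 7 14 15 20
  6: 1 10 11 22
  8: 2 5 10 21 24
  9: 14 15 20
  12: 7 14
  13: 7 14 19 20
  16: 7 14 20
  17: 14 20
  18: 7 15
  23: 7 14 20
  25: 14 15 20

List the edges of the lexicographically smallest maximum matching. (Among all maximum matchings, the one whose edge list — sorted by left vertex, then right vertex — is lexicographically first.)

Lex-smallest maximum matching: {(0,7), (3,14), (4,15), (6,1), (8,2), (9,20), (13,19)}

|M| = 7 (so the lex-smallest maximum matching has 7 edges)
process left vertices in ascending order; for each, take the smallest-labelled available neighbour that still permits 7 edges overall, or leave it unmatched if none does
lex-smallest matching: {0-7, 3-14, 4-15, 6-1, 8-2, 9-20, 13-19}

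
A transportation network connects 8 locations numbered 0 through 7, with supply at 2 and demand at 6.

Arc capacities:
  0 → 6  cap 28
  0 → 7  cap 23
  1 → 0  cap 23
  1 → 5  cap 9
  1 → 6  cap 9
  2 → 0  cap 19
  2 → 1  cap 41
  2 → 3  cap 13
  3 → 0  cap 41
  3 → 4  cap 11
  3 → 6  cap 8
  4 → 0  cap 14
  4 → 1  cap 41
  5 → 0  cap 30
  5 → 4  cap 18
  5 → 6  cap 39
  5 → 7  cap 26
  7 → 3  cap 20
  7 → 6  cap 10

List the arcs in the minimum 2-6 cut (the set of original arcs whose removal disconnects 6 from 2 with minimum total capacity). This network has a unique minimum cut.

Min-cut arcs: {(0,6), (1,5), (1,6), (3,6), (7,6)} (total capacity 64)

augment #1: 2→0→6 push 19
augment #2: 2→1→6 push 9
augment #3: 2→3→6 push 8
augment #4: 2→1→0→6 push 9
augment #5: 2→1→5→6 push 9
augment #6: 2→1→0→7→6 push 10
max flow = 64; residual-reachable set from 2 gives S-side
cut edges (S→T): {(0,6), (1,5), (1,6), (3,6), (7,6)} total cap 64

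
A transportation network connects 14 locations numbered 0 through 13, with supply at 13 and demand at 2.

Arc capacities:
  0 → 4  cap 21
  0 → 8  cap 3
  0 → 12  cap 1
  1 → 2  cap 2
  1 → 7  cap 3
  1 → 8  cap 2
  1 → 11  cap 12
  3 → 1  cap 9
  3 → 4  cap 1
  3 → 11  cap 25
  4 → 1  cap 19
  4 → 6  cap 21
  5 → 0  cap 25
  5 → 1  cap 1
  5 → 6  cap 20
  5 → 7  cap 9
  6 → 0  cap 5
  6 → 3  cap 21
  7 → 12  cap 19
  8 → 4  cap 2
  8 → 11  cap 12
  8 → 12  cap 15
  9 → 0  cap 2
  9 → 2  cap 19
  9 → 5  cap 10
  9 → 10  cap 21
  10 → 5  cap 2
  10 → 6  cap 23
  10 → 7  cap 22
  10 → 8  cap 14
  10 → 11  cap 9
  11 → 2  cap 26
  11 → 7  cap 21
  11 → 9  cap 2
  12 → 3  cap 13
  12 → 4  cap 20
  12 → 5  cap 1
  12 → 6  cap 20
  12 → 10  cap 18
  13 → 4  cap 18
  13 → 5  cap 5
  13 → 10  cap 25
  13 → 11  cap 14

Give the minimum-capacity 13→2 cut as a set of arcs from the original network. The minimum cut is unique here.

augment #1: 13→11→2 push 14
augment #2: 13→4→1→2 push 2
augment #3: 13→10→11→2 push 9
augment #4: 13→4→1→11→2 push 3
augment #5: 13→4→1→11→9→2 push 2
max flow = 30; residual-reachable set from 13 gives S-side
cut edges (S→T): {(1,2), (11,2), (11,9)} total cap 30

Min-cut arcs: {(1,2), (11,2), (11,9)} (total capacity 30)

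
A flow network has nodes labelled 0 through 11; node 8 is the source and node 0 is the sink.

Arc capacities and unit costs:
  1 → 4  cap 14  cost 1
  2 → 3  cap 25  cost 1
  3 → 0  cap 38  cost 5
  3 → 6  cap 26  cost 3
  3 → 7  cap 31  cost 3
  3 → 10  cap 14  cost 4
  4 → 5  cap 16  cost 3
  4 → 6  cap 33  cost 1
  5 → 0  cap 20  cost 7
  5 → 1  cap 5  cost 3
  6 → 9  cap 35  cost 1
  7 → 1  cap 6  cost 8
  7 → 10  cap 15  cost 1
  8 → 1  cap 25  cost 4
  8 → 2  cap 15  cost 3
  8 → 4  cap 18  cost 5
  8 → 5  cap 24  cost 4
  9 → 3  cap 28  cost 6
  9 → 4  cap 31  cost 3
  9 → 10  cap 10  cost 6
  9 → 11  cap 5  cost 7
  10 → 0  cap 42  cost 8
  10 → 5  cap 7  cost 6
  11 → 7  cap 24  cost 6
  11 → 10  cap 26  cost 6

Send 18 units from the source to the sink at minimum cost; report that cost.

Minimum cost for 18 units: 168

shortest-cost path #1: 8→2→3→0 push 15 @ unit cost 9 (adds 135)
shortest-cost path #2: 8→5→0 push 3 @ unit cost 11 (adds 33)
total cost = 168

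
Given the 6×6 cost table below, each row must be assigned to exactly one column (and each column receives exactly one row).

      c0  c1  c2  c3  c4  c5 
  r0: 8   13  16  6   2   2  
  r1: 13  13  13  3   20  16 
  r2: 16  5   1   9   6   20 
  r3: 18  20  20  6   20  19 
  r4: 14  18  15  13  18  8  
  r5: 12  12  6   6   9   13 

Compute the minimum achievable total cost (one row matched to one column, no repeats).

Minimum assignment cost: 40

optimal assignment: row0→col4 (cost 2), row1→col0 (cost 13), row2→col1 (cost 5), row3→col3 (cost 6), row4→col5 (cost 8), row5→col2 (cost 6)
total = 2 + 13 + 5 + 6 + 8 + 6 = 40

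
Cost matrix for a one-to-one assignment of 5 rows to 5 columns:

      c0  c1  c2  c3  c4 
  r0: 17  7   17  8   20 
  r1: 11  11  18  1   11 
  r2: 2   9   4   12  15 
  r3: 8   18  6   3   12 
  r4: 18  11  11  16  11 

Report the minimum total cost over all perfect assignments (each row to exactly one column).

Minimum assignment cost: 27

optimal assignment: row0→col1 (cost 7), row1→col3 (cost 1), row2→col0 (cost 2), row3→col2 (cost 6), row4→col4 (cost 11)
total = 7 + 1 + 2 + 6 + 11 = 27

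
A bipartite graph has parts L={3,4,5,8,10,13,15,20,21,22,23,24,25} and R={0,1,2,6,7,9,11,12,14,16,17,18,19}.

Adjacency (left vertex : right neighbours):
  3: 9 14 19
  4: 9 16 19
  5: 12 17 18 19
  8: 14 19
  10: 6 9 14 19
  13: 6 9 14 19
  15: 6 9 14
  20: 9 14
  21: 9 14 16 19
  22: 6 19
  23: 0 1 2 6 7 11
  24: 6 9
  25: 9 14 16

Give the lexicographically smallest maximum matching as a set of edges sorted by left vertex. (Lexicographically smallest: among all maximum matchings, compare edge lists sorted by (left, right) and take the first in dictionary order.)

Lex-smallest maximum matching: {(3,9), (4,16), (5,12), (8,14), (10,6), (13,19), (23,0)}

|M| = 7 (so the lex-smallest maximum matching has 7 edges)
process left vertices in ascending order; for each, take the smallest-labelled available neighbour that still permits 7 edges overall, or leave it unmatched if none does
lex-smallest matching: {3-9, 4-16, 5-12, 8-14, 10-6, 13-19, 23-0}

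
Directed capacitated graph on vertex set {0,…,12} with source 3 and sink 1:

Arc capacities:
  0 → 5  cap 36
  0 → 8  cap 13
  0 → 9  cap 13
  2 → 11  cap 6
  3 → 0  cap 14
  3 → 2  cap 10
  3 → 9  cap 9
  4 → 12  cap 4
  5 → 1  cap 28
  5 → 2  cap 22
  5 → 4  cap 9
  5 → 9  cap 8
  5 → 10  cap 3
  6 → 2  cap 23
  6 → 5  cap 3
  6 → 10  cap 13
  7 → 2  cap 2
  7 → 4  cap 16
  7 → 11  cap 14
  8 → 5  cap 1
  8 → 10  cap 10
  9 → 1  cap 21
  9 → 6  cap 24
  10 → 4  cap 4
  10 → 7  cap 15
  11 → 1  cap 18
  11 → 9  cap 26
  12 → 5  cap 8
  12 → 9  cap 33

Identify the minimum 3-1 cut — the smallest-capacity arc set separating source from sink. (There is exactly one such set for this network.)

Min-cut arcs: {(2,11), (3,0), (3,9)} (total capacity 29)

augment #1: 3→9→1 push 9
augment #2: 3→0→5→1 push 14
augment #3: 3→2→11→1 push 6
max flow = 29; residual-reachable set from 3 gives S-side
cut edges (S→T): {(2,11), (3,0), (3,9)} total cap 29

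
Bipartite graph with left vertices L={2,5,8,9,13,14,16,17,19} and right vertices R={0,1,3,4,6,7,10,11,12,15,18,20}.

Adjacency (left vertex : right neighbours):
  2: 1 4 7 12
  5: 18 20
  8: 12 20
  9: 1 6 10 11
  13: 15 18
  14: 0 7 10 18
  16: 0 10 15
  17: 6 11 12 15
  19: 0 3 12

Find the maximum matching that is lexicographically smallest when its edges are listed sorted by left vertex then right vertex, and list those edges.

|M| = 9 (so the lex-smallest maximum matching has 9 edges)
process left vertices in ascending order; for each, take the smallest-labelled available neighbour that still permits 9 edges overall, or leave it unmatched if none does
lex-smallest matching: {2-1, 5-18, 8-12, 9-6, 13-15, 14-0, 16-10, 17-11, 19-3}

Lex-smallest maximum matching: {(2,1), (5,18), (8,12), (9,6), (13,15), (14,0), (16,10), (17,11), (19,3)}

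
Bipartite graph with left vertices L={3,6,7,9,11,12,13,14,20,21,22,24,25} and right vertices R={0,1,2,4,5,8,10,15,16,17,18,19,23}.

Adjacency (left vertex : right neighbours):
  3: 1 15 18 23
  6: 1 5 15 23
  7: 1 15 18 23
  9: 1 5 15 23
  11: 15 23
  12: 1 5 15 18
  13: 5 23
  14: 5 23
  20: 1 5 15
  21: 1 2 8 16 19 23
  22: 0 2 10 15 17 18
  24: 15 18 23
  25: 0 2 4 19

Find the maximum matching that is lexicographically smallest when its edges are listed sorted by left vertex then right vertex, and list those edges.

|M| = 8 (so the lex-smallest maximum matching has 8 edges)
process left vertices in ascending order; for each, take the smallest-labelled available neighbour that still permits 8 edges overall, or leave it unmatched if none does
lex-smallest matching: {3-1, 6-5, 7-15, 9-23, 12-18, 21-2, 22-0, 25-4}

Lex-smallest maximum matching: {(3,1), (6,5), (7,15), (9,23), (12,18), (21,2), (22,0), (25,4)}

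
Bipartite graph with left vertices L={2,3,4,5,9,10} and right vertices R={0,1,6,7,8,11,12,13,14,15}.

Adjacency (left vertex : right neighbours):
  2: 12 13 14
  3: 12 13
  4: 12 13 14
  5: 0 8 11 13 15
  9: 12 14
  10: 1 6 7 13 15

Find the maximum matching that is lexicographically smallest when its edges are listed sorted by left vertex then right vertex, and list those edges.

|M| = 5 (so the lex-smallest maximum matching has 5 edges)
process left vertices in ascending order; for each, take the smallest-labelled available neighbour that still permits 5 edges overall, or leave it unmatched if none does
lex-smallest matching: {2-12, 3-13, 4-14, 5-0, 10-1}

Lex-smallest maximum matching: {(2,12), (3,13), (4,14), (5,0), (10,1)}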